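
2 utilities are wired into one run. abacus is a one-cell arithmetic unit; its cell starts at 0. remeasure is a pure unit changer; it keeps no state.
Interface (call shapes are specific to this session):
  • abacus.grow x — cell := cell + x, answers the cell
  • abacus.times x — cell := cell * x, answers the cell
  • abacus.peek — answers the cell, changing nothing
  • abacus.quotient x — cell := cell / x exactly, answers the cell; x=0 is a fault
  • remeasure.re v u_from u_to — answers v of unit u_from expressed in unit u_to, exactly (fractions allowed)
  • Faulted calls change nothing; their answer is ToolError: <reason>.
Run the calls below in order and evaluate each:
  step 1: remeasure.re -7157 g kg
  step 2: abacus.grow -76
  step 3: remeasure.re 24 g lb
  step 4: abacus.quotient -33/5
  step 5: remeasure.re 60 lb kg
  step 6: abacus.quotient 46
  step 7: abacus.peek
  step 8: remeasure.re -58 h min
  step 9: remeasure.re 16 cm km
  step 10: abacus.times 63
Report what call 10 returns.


-> remeasure.re(v='-7157', u_from='g', u_to='kg')
<- -7157/1000
-> abacus.grow(x='-76')
<- -76
-> remeasure.re(v='24', u_from='g', u_to='lb')
<- 2400000/45359237
-> abacus.quotient(x='-33/5')
<- 380/33
-> remeasure.re(v='60', u_from='lb', u_to='kg')
<- 136077711/5000000
-> abacus.quotient(x='46')
<- 190/759
-> abacus.peek()
<- 190/759
-> remeasure.re(v='-58', u_from='h', u_to='min')
<- -3480
-> remeasure.re(v='16', u_from='cm', u_to='km')
<- 1/6250
-> abacus.times(x='63')
<- 3990/253

Answer: 3990/253


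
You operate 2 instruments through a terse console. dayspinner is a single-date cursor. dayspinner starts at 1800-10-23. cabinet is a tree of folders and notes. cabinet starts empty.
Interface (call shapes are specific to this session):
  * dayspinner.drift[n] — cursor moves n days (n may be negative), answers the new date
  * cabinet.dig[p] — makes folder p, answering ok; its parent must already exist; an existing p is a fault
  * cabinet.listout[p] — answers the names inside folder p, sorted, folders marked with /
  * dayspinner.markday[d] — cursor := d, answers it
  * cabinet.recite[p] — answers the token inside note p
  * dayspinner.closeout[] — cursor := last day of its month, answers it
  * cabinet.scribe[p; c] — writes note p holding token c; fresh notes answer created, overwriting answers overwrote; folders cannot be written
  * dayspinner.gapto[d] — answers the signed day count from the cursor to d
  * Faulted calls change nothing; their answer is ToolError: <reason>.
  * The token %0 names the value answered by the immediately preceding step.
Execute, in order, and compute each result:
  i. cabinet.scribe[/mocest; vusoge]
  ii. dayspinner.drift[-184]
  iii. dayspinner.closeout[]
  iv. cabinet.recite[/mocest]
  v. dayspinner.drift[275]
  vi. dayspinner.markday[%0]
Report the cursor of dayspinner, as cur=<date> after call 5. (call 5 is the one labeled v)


·→ cabinet.scribe(/mocest, vusoge)
·← created
·→ dayspinner.drift(-184)
·← 1800-04-22
·→ dayspinner.closeout()
·← 1800-04-30
·→ cabinet.recite(/mocest)
·← vusoge
·→ dayspinner.drift(275)
·← 1801-01-30
·→ dayspinner.markday(%0)
·← 1801-01-30

Answer: cur=1801-01-30


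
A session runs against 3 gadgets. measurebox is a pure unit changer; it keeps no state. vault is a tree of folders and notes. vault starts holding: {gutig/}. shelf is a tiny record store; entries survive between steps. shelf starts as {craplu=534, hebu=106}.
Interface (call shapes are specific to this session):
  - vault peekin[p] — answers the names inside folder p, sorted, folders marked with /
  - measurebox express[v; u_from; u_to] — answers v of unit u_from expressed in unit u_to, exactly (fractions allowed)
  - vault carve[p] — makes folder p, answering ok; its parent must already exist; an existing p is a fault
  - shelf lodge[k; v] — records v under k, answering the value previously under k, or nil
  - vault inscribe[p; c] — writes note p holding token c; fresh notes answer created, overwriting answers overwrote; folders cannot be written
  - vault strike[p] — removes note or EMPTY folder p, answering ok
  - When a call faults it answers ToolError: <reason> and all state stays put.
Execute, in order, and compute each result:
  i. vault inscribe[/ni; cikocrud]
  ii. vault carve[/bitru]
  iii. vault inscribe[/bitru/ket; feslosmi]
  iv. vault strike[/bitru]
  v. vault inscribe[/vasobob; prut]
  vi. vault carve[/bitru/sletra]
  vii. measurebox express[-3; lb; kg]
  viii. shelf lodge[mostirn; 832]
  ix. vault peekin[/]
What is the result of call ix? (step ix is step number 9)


# vault inscribe(p: /ni, c: cikocrud) => created
# vault carve(p: /bitru) => ok
# vault inscribe(p: /bitru/ket, c: feslosmi) => created
# vault strike(p: /bitru) => ToolError: not empty
# vault inscribe(p: /vasobob, c: prut) => created
# vault carve(p: /bitru/sletra) => ok
# measurebox express(v: -3, u_from: lb, u_to: kg) => -136077711/100000000
# shelf lodge(k: mostirn, v: 832) => nil
# vault peekin(p: /) => [bitru/, gutig/, ni, vasobob]

Answer: [bitru/, gutig/, ni, vasobob]


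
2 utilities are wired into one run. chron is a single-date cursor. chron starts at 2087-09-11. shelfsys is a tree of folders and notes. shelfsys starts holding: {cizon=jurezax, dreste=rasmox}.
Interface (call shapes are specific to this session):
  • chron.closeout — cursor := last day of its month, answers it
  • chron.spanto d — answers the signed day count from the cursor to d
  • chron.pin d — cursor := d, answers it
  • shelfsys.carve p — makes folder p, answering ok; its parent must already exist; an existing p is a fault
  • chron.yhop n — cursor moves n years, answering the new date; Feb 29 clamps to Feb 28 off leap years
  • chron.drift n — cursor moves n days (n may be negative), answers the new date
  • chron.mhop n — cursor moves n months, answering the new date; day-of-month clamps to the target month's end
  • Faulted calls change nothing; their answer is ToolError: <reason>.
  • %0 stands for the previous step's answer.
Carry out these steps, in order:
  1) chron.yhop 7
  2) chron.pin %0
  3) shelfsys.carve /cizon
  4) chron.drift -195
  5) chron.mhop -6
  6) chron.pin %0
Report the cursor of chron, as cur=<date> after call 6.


~$ yhop n='7'
[out] 2094-09-11
~$ pin d='%0'
[out] 2094-09-11
~$ carve p='/cizon'
[out] ToolError: exists
~$ drift n='-195'
[out] 2094-02-28
~$ mhop n='-6'
[out] 2093-08-28
~$ pin d='%0'
[out] 2093-08-28

Answer: cur=2093-08-28


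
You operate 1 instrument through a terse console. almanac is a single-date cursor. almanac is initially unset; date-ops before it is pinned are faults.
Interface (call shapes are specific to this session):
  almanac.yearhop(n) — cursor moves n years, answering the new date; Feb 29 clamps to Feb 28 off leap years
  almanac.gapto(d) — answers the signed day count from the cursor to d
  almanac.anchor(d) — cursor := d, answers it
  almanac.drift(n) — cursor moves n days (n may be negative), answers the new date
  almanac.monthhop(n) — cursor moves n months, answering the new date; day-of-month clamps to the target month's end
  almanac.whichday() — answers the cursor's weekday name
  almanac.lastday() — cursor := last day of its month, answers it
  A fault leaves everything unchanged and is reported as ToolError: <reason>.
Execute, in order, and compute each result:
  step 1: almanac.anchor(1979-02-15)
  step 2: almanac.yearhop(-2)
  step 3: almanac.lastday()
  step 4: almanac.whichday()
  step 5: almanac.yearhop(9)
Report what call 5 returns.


Answer: 1986-02-28

Derivation:
==> almanac.anchor(d='1979-02-15')
<== 1979-02-15
==> almanac.yearhop(n='-2')
<== 1977-02-15
==> almanac.lastday()
<== 1977-02-28
==> almanac.whichday()
<== Monday
==> almanac.yearhop(n='9')
<== 1986-02-28


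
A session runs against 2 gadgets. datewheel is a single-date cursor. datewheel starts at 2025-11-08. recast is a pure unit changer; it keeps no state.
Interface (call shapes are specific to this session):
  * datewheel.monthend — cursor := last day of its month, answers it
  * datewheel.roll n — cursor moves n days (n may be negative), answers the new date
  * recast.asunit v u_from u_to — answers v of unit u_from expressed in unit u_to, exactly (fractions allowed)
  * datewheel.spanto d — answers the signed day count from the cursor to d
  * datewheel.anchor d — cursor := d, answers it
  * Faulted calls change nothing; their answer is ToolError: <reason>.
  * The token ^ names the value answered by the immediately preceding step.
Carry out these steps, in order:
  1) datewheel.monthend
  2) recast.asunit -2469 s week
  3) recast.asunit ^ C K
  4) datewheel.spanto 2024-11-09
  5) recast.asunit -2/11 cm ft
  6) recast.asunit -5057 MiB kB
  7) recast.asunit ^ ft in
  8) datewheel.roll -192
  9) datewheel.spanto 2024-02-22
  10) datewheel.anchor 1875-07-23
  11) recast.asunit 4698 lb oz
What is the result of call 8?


→ monthend()
← 2025-11-30
→ asunit(v=-2469, u_from=s, u_to=week)
← -823/201600
→ asunit(v=^, u_from=C, u_to=K)
← 55066217/201600
→ spanto(d=2024-11-09)
← -386
→ asunit(v=-2/11, u_from=cm, u_to=ft)
← -25/4191
→ asunit(v=-5057, u_from=MiB, u_to=kB)
← -662831104/125
→ asunit(v=^, u_from=ft, u_to=in)
← -7953973248/125
→ roll(n=-192)
← 2025-05-22
→ spanto(d=2024-02-22)
← -455
→ anchor(d=1875-07-23)
← 1875-07-23
→ asunit(v=4698, u_from=lb, u_to=oz)
← 75168

Answer: 2025-05-22


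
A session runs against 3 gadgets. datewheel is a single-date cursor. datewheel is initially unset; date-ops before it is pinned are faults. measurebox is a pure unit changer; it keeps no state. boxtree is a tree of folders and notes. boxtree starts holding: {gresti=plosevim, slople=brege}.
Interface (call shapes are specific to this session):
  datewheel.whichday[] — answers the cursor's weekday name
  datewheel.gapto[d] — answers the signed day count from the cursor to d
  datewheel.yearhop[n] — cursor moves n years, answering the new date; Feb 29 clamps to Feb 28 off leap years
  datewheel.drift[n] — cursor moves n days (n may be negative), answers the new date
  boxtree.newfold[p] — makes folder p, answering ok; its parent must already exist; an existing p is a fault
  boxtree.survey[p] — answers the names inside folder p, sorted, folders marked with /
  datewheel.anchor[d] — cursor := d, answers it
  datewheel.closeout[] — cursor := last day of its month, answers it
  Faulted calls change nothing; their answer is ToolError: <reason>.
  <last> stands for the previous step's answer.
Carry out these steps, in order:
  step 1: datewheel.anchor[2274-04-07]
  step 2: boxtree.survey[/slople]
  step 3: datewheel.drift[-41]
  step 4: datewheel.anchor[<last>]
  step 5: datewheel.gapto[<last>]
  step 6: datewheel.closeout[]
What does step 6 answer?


Answer: 2274-02-28

Derivation:
I run datewheel.anchor with d: 2274-04-07, yielding 2274-04-07.
I run boxtree.survey with p: /slople, — result: ToolError: not a directory.
Using datewheel.drift with n: -41, and see 2274-02-25.
I use datewheel.anchor with d: <last>, → 2274-02-25.
Now I run datewheel.gapto with d: <last>, yielding 0.
Then datewheel.closeout, → 2274-02-28.


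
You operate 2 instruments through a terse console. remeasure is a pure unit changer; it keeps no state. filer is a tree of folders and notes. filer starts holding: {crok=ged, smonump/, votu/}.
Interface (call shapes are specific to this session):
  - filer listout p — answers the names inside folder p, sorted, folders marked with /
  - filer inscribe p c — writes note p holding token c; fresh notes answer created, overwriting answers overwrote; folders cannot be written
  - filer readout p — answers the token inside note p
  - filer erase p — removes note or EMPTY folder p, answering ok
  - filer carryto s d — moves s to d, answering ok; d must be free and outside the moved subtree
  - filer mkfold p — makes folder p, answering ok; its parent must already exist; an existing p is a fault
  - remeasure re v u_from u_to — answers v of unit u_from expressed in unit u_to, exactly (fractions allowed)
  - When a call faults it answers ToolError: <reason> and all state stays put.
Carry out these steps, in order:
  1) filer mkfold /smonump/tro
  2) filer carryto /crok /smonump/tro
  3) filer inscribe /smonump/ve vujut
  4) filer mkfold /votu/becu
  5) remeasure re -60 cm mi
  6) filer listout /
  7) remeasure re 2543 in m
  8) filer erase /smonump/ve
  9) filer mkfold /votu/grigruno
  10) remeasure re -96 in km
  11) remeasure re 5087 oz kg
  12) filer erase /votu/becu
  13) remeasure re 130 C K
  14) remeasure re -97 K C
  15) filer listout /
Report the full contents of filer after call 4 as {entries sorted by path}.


# 1. filer mkfold(p='/smonump/tro') -> ok
# 2. filer carryto(s='/crok', d='/smonump/tro') -> ToolError: exists
# 3. filer inscribe(p='/smonump/ve', c='vujut') -> created
# 4. filer mkfold(p='/votu/becu') -> ok
# 5. remeasure re(v='-60', u_from='cm', u_to='mi') -> -25/67056
# 6. filer listout(p='/') -> [crok, smonump/, votu/]
# 7. remeasure re(v='2543', u_from='in', u_to='m') -> 322961/5000
# 8. filer erase(p='/smonump/ve') -> ok
# 9. filer mkfold(p='/votu/grigruno') -> ok
# 10. remeasure re(v='-96', u_from='in', u_to='km') -> -381/156250
# 11. remeasure re(v='5087', u_from='oz', u_to='kg') -> 230742438619/1600000000
# 12. filer erase(p='/votu/becu') -> ok
# 13. remeasure re(v='130', u_from='C', u_to='K') -> 8063/20
# 14. remeasure re(v='-97', u_from='K', u_to='C') -> -7403/20
# 15. filer listout(p='/') -> [crok, smonump/, votu/]

Answer: {crok=ged, smonump/, smonump/tro/, smonump/ve=vujut, votu/, votu/becu/}


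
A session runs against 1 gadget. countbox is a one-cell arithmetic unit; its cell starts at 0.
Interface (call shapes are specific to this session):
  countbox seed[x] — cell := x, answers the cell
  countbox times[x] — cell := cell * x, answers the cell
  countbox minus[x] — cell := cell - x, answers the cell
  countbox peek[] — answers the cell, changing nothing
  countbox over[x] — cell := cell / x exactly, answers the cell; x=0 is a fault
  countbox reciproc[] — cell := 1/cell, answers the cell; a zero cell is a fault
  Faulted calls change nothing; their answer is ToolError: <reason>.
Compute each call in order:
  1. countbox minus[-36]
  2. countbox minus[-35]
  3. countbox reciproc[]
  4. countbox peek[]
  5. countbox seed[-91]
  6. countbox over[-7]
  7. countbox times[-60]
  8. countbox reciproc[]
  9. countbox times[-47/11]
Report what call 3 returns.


Answer: 1/71

Derivation:
% 1. countbox minus(x→-36) => 36
% 2. countbox minus(x→-35) => 71
% 3. countbox reciproc() => 1/71
% 4. countbox peek() => 1/71
% 5. countbox seed(x→-91) => -91
% 6. countbox over(x→-7) => 13
% 7. countbox times(x→-60) => -780
% 8. countbox reciproc() => -1/780
% 9. countbox times(x→-47/11) => 47/8580


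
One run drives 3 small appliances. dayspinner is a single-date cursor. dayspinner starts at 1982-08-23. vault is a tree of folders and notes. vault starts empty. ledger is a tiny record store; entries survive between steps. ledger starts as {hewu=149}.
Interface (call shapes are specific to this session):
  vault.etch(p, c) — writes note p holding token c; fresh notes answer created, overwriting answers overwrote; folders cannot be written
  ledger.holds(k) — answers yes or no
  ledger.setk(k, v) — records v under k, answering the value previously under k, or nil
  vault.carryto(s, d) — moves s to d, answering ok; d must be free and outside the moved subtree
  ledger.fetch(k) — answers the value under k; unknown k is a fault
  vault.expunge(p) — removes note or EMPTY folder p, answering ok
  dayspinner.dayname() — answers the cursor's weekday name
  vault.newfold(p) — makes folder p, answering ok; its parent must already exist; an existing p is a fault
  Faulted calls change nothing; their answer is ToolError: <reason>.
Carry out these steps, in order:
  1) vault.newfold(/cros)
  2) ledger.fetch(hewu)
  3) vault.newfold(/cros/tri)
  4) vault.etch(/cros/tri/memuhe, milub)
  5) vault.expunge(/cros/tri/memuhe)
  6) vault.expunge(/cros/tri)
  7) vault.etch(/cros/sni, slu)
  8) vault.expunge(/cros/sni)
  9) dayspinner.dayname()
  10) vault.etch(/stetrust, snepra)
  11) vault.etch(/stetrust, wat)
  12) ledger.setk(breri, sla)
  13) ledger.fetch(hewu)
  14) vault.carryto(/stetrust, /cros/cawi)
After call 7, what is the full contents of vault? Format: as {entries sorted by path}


Answer: {cros/, cros/sni=slu}

Derivation:
;; 1. vault.newfold(p: /cros) : ok
;; 2. ledger.fetch(k: hewu) : 149
;; 3. vault.newfold(p: /cros/tri) : ok
;; 4. vault.etch(p: /cros/tri/memuhe, c: milub) : created
;; 5. vault.expunge(p: /cros/tri/memuhe) : ok
;; 6. vault.expunge(p: /cros/tri) : ok
;; 7. vault.etch(p: /cros/sni, c: slu) : created
;; 8. vault.expunge(p: /cros/sni) : ok
;; 9. dayspinner.dayname() : Monday
;; 10. vault.etch(p: /stetrust, c: snepra) : created
;; 11. vault.etch(p: /stetrust, c: wat) : overwrote
;; 12. ledger.setk(k: breri, v: sla) : nil
;; 13. ledger.fetch(k: hewu) : 149
;; 14. vault.carryto(s: /stetrust, d: /cros/cawi) : ok


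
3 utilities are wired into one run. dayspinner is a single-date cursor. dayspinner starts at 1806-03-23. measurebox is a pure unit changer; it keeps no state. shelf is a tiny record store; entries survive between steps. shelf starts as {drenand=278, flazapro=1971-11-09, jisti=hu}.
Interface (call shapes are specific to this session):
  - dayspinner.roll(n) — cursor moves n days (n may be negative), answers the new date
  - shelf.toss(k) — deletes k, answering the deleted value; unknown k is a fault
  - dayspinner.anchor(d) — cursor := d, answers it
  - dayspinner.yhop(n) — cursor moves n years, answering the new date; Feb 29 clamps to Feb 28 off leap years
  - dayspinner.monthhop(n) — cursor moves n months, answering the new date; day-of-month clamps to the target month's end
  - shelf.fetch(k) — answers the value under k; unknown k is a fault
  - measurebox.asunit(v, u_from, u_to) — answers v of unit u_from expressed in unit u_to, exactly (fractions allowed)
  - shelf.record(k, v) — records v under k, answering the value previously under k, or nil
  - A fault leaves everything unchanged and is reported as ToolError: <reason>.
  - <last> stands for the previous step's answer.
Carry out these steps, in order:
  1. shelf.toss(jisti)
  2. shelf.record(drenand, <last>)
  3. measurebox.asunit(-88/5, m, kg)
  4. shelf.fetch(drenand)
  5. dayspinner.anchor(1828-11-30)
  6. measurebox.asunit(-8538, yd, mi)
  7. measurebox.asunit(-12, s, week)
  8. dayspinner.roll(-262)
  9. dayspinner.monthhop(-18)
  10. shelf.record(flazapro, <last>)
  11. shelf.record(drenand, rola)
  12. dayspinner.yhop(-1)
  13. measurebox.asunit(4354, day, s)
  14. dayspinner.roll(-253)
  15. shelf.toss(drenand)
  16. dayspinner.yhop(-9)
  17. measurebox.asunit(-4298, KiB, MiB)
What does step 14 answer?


Step: shelf.toss[k='jisti']
Result: hu
Step: shelf.record[k='drenand'; v='<last>']
Result: 278
Step: measurebox.asunit[v='-88/5'; u_from='m'; u_to='kg']
Result: ToolError: incompatible units
Step: shelf.fetch[k='drenand']
Result: hu
Step: dayspinner.anchor[d='1828-11-30']
Result: 1828-11-30
Step: measurebox.asunit[v='-8538'; u_from='yd'; u_to='mi']
Result: -4269/880
Step: measurebox.asunit[v='-12'; u_from='s'; u_to='week']
Result: -1/50400
Step: dayspinner.roll[n='-262']
Result: 1828-03-13
Step: dayspinner.monthhop[n='-18']
Result: 1826-09-13
Step: shelf.record[k='flazapro'; v='<last>']
Result: 1971-11-09
Step: shelf.record[k='drenand'; v='rola']
Result: hu
Step: dayspinner.yhop[n='-1']
Result: 1825-09-13
Step: measurebox.asunit[v='4354'; u_from='day'; u_to='s']
Result: 376185600
Step: dayspinner.roll[n='-253']
Result: 1825-01-03
Step: shelf.toss[k='drenand']
Result: rola
Step: dayspinner.yhop[n='-9']
Result: 1816-01-03
Step: measurebox.asunit[v='-4298'; u_from='KiB'; u_to='MiB']
Result: -2149/512

Answer: 1825-01-03


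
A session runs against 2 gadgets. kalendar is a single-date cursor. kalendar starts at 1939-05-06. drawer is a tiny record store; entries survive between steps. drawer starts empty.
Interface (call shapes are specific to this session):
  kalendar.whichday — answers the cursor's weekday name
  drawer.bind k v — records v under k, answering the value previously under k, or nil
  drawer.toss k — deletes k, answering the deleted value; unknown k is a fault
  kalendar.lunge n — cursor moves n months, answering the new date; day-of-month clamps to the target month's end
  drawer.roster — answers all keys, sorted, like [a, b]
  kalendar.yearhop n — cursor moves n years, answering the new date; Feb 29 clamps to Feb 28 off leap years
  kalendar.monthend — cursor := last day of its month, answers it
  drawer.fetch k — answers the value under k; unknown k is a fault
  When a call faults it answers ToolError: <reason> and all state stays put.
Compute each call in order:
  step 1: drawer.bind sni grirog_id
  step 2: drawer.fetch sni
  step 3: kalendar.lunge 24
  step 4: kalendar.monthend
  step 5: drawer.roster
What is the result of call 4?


Answer: 1941-05-31

Derivation:
! 1. drawer.bind(k→sni, v→grirog_id) => nil
! 2. drawer.fetch(k→sni) => grirog_id
! 3. kalendar.lunge(n→24) => 1941-05-06
! 4. kalendar.monthend() => 1941-05-31
! 5. drawer.roster() => [sni]


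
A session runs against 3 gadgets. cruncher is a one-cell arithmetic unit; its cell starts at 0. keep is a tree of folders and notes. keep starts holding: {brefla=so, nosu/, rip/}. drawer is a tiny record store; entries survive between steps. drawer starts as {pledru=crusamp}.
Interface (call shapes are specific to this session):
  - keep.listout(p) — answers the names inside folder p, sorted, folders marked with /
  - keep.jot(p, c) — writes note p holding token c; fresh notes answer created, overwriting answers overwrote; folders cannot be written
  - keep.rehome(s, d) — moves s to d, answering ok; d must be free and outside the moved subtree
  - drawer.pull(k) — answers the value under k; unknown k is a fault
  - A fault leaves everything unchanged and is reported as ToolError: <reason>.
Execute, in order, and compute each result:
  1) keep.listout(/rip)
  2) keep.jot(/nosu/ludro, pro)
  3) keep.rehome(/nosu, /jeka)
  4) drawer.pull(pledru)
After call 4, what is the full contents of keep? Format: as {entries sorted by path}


Do: listout[p=/rip]
See: []
Do: jot[p=/nosu/ludro; c=pro]
See: created
Do: rehome[s=/nosu; d=/jeka]
See: ok
Do: pull[k=pledru]
See: crusamp

Answer: {brefla=so, jeka/, jeka/ludro=pro, rip/}


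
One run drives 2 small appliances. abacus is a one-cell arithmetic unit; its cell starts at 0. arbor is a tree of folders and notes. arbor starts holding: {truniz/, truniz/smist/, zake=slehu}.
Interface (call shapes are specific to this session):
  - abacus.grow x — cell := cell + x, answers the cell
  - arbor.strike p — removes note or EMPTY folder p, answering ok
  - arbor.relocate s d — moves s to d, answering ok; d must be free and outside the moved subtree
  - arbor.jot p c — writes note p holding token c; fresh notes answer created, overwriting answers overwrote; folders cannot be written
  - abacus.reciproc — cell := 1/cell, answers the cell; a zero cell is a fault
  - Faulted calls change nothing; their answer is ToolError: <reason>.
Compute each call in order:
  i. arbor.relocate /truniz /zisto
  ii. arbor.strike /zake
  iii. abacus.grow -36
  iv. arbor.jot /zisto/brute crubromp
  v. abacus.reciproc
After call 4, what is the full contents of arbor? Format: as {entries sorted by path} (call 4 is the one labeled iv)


Answer: {zisto/, zisto/brute=crubromp, zisto/smist/}

Derivation:
-> relocate(s=/truniz, d=/zisto)
<- ok
-> strike(p=/zake)
<- ok
-> grow(x=-36)
<- -36
-> jot(p=/zisto/brute, c=crubromp)
<- created
-> reciproc()
<- -1/36


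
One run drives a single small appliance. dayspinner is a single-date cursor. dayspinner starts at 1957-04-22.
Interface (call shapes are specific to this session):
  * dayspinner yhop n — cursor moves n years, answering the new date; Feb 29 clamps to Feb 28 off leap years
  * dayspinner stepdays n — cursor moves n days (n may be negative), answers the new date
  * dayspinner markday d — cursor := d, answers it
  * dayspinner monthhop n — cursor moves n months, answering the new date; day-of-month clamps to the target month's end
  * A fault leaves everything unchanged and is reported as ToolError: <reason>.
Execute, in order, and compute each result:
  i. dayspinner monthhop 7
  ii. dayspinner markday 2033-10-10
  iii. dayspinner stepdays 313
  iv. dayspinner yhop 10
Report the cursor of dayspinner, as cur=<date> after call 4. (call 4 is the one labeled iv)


Next I call dayspinner monthhop(n='7'), and observe 1957-11-22.
Next I call dayspinner markday(d='2033-10-10'), which returns 2033-10-10.
I try dayspinner stepdays(n='313'), — result: 2034-08-19.
Calling dayspinner yhop(n='10'), → 2044-08-19.

Answer: cur=2044-08-19


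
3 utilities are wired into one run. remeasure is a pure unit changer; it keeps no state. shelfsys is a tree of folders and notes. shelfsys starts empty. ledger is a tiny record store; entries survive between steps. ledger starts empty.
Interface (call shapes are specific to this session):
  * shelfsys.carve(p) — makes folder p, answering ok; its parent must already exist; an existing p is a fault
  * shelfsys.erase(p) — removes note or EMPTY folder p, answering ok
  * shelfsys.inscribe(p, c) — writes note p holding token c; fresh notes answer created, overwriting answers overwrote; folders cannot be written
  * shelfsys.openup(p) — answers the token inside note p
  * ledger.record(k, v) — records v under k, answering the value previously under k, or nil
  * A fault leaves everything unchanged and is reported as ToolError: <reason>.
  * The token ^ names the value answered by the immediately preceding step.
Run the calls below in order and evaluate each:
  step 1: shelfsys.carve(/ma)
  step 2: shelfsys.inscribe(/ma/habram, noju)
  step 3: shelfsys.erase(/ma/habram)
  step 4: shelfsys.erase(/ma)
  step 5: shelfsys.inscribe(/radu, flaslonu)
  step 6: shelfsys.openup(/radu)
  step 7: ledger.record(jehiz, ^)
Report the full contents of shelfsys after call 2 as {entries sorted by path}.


Answer: {ma/, ma/habram=noju}

Derivation:
→ carve(p→/ma)
← ok
→ inscribe(p→/ma/habram, c→noju)
← created
→ erase(p→/ma/habram)
← ok
→ erase(p→/ma)
← ok
→ inscribe(p→/radu, c→flaslonu)
← created
→ openup(p→/radu)
← flaslonu
→ record(k→jehiz, v→^)
← nil


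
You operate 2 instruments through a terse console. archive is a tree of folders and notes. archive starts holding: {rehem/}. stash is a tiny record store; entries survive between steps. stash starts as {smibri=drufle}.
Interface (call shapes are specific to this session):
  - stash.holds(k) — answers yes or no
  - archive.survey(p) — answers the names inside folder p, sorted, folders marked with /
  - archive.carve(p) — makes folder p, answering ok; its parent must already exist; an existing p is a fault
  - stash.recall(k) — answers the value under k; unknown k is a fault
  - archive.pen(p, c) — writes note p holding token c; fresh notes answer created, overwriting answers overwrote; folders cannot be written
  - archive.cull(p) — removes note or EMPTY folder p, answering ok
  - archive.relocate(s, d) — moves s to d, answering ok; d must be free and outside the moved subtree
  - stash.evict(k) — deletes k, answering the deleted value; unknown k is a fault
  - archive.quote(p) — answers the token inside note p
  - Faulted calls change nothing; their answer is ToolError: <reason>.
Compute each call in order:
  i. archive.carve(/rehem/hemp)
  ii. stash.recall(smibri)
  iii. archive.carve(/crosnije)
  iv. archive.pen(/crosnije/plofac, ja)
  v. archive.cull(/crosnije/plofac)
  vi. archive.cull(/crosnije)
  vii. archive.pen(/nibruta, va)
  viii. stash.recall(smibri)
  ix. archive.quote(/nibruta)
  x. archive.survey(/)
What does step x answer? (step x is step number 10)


> archive.carve p: /rehem/hemp
  ok
> stash.recall k: smibri
  drufle
> archive.carve p: /crosnije
  ok
> archive.pen p: /crosnije/plofac c: ja
  created
> archive.cull p: /crosnije/plofac
  ok
> archive.cull p: /crosnije
  ok
> archive.pen p: /nibruta c: va
  created
> stash.recall k: smibri
  drufle
> archive.quote p: /nibruta
  va
> archive.survey p: /
  [nibruta, rehem/]

Answer: [nibruta, rehem/]


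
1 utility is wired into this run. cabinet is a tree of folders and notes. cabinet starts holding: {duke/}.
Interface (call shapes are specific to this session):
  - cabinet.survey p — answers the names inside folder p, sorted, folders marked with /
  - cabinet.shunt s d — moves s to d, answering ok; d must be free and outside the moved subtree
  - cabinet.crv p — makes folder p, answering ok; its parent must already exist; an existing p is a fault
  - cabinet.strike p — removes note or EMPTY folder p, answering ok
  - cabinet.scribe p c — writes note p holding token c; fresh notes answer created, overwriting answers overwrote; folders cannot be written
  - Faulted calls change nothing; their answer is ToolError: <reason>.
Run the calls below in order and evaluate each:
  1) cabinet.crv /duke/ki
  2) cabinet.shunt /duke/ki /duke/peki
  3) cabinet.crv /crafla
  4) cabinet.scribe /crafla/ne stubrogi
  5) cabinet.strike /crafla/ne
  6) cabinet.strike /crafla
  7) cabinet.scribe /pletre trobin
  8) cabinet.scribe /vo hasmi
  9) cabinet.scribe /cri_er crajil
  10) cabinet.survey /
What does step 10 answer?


% cabinet.crv(/duke/ki) ~> ok
% cabinet.shunt(/duke/ki, /duke/peki) ~> ok
% cabinet.crv(/crafla) ~> ok
% cabinet.scribe(/crafla/ne, stubrogi) ~> created
% cabinet.strike(/crafla/ne) ~> ok
% cabinet.strike(/crafla) ~> ok
% cabinet.scribe(/pletre, trobin) ~> created
% cabinet.scribe(/vo, hasmi) ~> created
% cabinet.scribe(/cri_er, crajil) ~> created
% cabinet.survey(/) ~> [cri_er, duke/, pletre, vo]

Answer: [cri_er, duke/, pletre, vo]


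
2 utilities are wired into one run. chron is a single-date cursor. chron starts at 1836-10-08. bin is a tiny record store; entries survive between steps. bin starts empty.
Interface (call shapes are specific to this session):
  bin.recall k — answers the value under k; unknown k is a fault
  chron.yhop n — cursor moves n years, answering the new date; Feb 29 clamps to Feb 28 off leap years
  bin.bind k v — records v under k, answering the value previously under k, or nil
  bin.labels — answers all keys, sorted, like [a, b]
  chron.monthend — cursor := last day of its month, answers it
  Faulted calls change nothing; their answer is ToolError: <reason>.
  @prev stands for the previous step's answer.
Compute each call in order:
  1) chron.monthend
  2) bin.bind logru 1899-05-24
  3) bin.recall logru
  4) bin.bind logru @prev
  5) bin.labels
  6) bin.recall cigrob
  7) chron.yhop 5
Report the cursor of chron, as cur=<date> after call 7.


>>> chron.monthend
[out] 1836-10-31
>>> bin.bind k: logru v: 1899-05-24
[out] nil
>>> bin.recall k: logru
[out] 1899-05-24
>>> bin.bind k: logru v: @prev
[out] 1899-05-24
>>> bin.labels
[out] [logru]
>>> bin.recall k: cigrob
[out] ToolError: no such key cigrob
>>> chron.yhop n: 5
[out] 1841-10-31

Answer: cur=1841-10-31


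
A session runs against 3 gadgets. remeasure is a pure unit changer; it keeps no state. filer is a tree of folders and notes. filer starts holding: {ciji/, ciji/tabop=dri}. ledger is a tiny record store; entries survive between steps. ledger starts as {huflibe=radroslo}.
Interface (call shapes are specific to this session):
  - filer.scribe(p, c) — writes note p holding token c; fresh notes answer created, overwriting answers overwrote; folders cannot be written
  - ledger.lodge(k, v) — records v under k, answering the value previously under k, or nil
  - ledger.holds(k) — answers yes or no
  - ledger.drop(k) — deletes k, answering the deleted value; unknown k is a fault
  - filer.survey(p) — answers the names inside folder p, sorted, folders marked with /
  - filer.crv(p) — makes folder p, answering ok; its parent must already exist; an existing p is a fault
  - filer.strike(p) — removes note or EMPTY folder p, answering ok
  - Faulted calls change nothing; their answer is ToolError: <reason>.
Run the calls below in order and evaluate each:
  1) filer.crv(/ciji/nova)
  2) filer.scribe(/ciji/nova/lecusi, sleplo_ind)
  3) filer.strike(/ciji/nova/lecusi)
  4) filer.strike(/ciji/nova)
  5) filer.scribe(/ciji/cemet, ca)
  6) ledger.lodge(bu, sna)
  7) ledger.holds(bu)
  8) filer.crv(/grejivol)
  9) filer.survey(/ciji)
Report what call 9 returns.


> crv /ciji/nova
= ok
> scribe /ciji/nova/lecusi sleplo_ind
= created
> strike /ciji/nova/lecusi
= ok
> strike /ciji/nova
= ok
> scribe /ciji/cemet ca
= created
> lodge bu sna
= nil
> holds bu
= yes
> crv /grejivol
= ok
> survey /ciji
= [cemet, tabop]

Answer: [cemet, tabop]


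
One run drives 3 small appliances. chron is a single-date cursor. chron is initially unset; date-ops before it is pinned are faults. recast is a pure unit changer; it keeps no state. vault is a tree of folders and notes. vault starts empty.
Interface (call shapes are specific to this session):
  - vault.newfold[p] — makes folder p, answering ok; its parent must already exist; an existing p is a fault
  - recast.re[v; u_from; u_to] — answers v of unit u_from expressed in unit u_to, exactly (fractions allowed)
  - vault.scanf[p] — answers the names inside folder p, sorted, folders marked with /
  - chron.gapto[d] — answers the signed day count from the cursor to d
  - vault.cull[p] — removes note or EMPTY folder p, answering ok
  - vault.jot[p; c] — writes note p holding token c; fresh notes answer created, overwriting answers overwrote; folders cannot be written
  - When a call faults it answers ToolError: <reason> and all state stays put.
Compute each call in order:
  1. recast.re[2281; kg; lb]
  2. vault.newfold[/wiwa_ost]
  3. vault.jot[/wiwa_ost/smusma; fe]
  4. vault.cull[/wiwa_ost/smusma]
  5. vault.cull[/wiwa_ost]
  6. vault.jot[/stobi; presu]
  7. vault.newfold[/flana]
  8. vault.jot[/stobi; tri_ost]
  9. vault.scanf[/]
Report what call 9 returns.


% recast.re v→2281 u_from→kg u_to→lb
= 228100000000/45359237
% vault.newfold p→/wiwa_ost
= ok
% vault.jot p→/wiwa_ost/smusma c→fe
= created
% vault.cull p→/wiwa_ost/smusma
= ok
% vault.cull p→/wiwa_ost
= ok
% vault.jot p→/stobi c→presu
= created
% vault.newfold p→/flana
= ok
% vault.jot p→/stobi c→tri_ost
= overwrote
% vault.scanf p→/
= [flana/, stobi]

Answer: [flana/, stobi]


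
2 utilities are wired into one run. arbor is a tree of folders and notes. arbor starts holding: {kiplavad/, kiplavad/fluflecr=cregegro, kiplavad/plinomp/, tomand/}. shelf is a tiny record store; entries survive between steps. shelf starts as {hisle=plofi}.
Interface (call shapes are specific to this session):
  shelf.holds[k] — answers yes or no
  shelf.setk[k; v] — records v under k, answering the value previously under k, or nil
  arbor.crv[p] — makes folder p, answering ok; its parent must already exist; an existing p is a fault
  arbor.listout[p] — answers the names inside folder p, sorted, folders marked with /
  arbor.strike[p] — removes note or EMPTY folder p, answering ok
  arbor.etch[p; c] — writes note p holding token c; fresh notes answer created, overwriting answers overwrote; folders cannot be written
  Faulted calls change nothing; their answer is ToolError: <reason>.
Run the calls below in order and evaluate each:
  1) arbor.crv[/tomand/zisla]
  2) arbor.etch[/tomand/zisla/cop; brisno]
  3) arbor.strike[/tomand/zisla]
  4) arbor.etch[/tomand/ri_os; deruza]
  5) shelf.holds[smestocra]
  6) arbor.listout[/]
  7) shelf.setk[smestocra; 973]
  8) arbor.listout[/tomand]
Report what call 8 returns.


-> arbor.crv(p: /tomand/zisla)
<- ok
-> arbor.etch(p: /tomand/zisla/cop, c: brisno)
<- created
-> arbor.strike(p: /tomand/zisla)
<- ToolError: not empty
-> arbor.etch(p: /tomand/ri_os, c: deruza)
<- created
-> shelf.holds(k: smestocra)
<- no
-> arbor.listout(p: /)
<- [kiplavad/, tomand/]
-> shelf.setk(k: smestocra, v: 973)
<- nil
-> arbor.listout(p: /tomand)
<- [ri_os, zisla/]

Answer: [ri_os, zisla/]


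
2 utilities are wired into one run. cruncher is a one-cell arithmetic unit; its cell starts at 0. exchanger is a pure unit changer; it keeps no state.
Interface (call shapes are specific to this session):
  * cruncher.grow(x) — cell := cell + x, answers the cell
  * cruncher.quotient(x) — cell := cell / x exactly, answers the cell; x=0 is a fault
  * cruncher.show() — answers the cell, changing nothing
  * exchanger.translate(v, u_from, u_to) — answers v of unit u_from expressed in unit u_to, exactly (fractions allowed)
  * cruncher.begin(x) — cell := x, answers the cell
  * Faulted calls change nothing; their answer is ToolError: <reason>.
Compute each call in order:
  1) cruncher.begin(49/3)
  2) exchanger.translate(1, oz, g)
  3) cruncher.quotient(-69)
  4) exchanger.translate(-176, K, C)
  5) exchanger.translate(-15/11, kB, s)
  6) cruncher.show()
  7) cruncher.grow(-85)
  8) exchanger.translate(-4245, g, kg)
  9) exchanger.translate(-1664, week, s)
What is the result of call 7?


Answer: -17644/207

Derivation:
% cruncher.begin(x='49/3') -> 49/3
% exchanger.translate(v='1', u_from='oz', u_to='g') -> 45359237/1600000
% cruncher.quotient(x='-69') -> -49/207
% exchanger.translate(v='-176', u_from='K', u_to='C') -> -8983/20
% exchanger.translate(v='-15/11', u_from='kB', u_to='s') -> ToolError: incompatible units
% cruncher.show() -> -49/207
% cruncher.grow(x='-85') -> -17644/207
% exchanger.translate(v='-4245', u_from='g', u_to='kg') -> -849/200
% exchanger.translate(v='-1664', u_from='week', u_to='s') -> -1006387200


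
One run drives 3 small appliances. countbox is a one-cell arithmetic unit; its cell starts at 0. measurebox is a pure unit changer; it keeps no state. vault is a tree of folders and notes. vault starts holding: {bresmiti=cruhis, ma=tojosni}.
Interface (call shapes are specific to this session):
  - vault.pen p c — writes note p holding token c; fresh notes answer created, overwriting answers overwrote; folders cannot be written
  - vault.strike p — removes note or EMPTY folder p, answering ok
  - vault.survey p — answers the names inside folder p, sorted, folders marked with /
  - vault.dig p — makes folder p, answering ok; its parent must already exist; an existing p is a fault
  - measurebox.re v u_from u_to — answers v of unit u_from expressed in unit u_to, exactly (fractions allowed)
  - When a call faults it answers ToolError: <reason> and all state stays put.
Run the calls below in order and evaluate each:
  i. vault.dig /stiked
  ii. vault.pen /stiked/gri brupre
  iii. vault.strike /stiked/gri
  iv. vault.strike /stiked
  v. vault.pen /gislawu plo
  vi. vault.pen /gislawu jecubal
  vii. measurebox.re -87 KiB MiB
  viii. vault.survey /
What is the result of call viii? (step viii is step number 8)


Answer: [bresmiti, gislawu, ma]

Derivation:
$ dig p→/stiked
  ok
$ pen p→/stiked/gri c→brupre
  created
$ strike p→/stiked/gri
  ok
$ strike p→/stiked
  ok
$ pen p→/gislawu c→plo
  created
$ pen p→/gislawu c→jecubal
  overwrote
$ re v→-87 u_from→KiB u_to→MiB
  -87/1024
$ survey p→/
  [bresmiti, gislawu, ma]


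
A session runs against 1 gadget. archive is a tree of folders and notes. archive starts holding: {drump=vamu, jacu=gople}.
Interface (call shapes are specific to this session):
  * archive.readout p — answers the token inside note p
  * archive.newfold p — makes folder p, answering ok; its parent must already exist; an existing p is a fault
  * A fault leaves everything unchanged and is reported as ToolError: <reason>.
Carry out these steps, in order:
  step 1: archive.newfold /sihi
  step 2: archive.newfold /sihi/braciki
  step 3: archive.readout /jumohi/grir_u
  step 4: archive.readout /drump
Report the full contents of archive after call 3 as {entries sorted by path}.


Answer: {drump=vamu, jacu=gople, sihi/, sihi/braciki/}

Derivation:
Invoking archive.newfold on p→/sihi, and get ok.
I invoke archive.newfold on p→/sihi/braciki, and observe ok.
I use archive.readout on p→/jumohi/grir_u, and observe ToolError: not found.
Calling archive.readout on p→/drump, which returns vamu.
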